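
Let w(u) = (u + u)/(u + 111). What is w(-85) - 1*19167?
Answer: -249256/13 ≈ -19174.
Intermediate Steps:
w(u) = 2*u/(111 + u) (w(u) = (2*u)/(111 + u) = 2*u/(111 + u))
w(-85) - 1*19167 = 2*(-85)/(111 - 85) - 1*19167 = 2*(-85)/26 - 19167 = 2*(-85)*(1/26) - 19167 = -85/13 - 19167 = -249256/13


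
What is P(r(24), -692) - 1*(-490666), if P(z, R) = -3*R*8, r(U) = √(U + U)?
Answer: 507274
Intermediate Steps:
r(U) = √2*√U (r(U) = √(2*U) = √2*√U)
P(z, R) = -24*R
P(r(24), -692) - 1*(-490666) = -24*(-692) - 1*(-490666) = 16608 + 490666 = 507274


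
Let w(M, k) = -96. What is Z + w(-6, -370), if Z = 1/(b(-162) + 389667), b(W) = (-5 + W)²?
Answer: -40085375/417556 ≈ -96.000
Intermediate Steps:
Z = 1/417556 (Z = 1/((-5 - 162)² + 389667) = 1/((-167)² + 389667) = 1/(27889 + 389667) = 1/417556 ≈ 2.3949e-6)
Z + w(-6, -370) = 1/417556 - 96 = -40085375/417556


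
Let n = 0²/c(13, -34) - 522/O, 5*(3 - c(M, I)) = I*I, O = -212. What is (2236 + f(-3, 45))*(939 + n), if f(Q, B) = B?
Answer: 227632395/106 ≈ 2.1475e+6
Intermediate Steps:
c(M, I) = 3 - I²/5 (c(M, I) = 3 - I*I/5 = 3 - I²/5)
n = 261/106 (n = 0²/(3 - ⅕*(-34)²) - 522/(-212) = 0/(3 - ⅕*1156) - 522*(-1/212) = 0/(3 - 1156/5) + 261/106 = 0/(-1141/5) + 261/106 = 0*(-5/1141) + 261/106 = 0 + 261/106 = 261/106 ≈ 2.4623)
(2236 + f(-3, 45))*(939 + n) = (2236 + 45)*(939 + 261/106) = 2281*(99795/106) = 227632395/106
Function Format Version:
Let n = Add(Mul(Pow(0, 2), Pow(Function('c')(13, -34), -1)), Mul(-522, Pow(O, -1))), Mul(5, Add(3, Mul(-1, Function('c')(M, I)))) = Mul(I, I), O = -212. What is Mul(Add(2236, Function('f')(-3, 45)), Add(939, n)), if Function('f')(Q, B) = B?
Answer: Rational(227632395, 106) ≈ 2.1475e+6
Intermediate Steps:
Function('c')(M, I) = Add(3, Mul(Rational(-1, 5), Pow(I, 2))) (Function('c')(M, I) = Add(3, Mul(Rational(-1, 5), Mul(I, I))) = Add(3, Mul(Rational(-1, 5), Pow(I, 2))))
n = Rational(261, 106) (n = Add(Mul(Pow(0, 2), Pow(Add(3, Mul(Rational(-1, 5), Pow(-34, 2))), -1)), Mul(-522, Pow(-212, -1))) = Add(Mul(0, Pow(Add(3, Mul(Rational(-1, 5), 1156)), -1)), Mul(-522, Rational(-1, 212))) = Add(Mul(0, Pow(Add(3, Rational(-1156, 5)), -1)), Rational(261, 106)) = Add(Mul(0, Pow(Rational(-1141, 5), -1)), Rational(261, 106)) = Add(Mul(0, Rational(-5, 1141)), Rational(261, 106)) = Add(0, Rational(261, 106)) = Rational(261, 106) ≈ 2.4623)
Mul(Add(2236, Function('f')(-3, 45)), Add(939, n)) = Mul(Add(2236, 45), Add(939, Rational(261, 106))) = Mul(2281, Rational(99795, 106)) = Rational(227632395, 106)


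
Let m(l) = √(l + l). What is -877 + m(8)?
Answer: -873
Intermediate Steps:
m(l) = √2*√l (m(l) = √(2*l) = √2*√l)
-877 + m(8) = -877 + √2*√8 = -877 + √2*(2*√2) = -877 + 4 = -873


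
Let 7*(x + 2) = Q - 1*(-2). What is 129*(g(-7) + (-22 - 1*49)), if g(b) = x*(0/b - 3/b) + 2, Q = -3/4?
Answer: -1764333/196 ≈ -9001.7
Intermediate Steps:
Q = -¾ (Q = -3*¼ = -¾ ≈ -0.75000)
x = -51/28 (x = -2 + (-¾ - 1*(-2))/7 = -2 + (-¾ + 2)/7 = -2 + (⅐)*(5/4) = -2 + 5/28 = -51/28 ≈ -1.8214)
g(b) = 2 + 153/(28*b) (g(b) = -51*(0/b - 3/b)/28 + 2 = -51*(0 - 3/b)/28 + 2 = -(-153)/(28*b) + 2 = 153/(28*b) + 2 = 2 + 153/(28*b))
129*(g(-7) + (-22 - 1*49)) = 129*((2 + (153/28)/(-7)) + (-22 - 1*49)) = 129*((2 + (153/28)*(-⅐)) + (-22 - 49)) = 129*((2 - 153/196) - 71) = 129*(239/196 - 71) = 129*(-13677/196) = -1764333/196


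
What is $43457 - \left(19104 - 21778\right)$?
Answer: $46131$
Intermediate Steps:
$43457 - \left(19104 - 21778\right) = 43457 - -2674 = 43457 + 2674 = 46131$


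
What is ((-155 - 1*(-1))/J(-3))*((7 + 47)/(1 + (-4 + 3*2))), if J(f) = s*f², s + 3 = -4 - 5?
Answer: 77/3 ≈ 25.667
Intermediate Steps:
s = -12 (s = -3 + (-4 - 5) = -3 - 9 = -12)
J(f) = -12*f²
((-155 - 1*(-1))/J(-3))*((7 + 47)/(1 + (-4 + 3*2))) = ((-155 - 1*(-1))/((-12*(-3)²)))*((7 + 47)/(1 + (-4 + 3*2))) = ((-155 + 1)/((-12*9)))*(54/(1 + (-4 + 6))) = (-154/(-108))*(54/(1 + 2)) = (-154*(-1/108))*(54/3) = 77*(54*(⅓))/54 = (77/54)*18 = 77/3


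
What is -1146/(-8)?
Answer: 573/4 ≈ 143.25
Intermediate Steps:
-1146/(-8) = -1146*(-1)/8 = -573*(-¼) = 573/4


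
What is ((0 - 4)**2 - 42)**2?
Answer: 676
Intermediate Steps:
((0 - 4)**2 - 42)**2 = ((-4)**2 - 42)**2 = (16 - 42)**2 = (-26)**2 = 676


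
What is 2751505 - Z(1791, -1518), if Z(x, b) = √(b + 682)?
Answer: 2751505 - 2*I*√209 ≈ 2.7515e+6 - 28.914*I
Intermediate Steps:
Z(x, b) = √(682 + b)
2751505 - Z(1791, -1518) = 2751505 - √(682 - 1518) = 2751505 - √(-836) = 2751505 - 2*I*√209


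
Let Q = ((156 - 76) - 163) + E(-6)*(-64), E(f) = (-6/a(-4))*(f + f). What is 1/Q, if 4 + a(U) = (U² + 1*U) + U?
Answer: -1/1235 ≈ -0.00080972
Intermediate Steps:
a(U) = -4 + U² + 2*U (a(U) = -4 + ((U² + 1*U) + U) = -4 + ((U² + U) + U) = -4 + ((U + U²) + U) = -4 + (U² + 2*U) = -4 + U² + 2*U)
E(f) = -3*f (E(f) = (-6/(-4 + (-4)² + 2*(-4)))*(f + f) = (-6/(-4 + 16 - 8))*(2*f) = (-6/4)*(2*f) = (-6*¼)*(2*f) = -3*f)
Q = -1235 (Q = ((156 - 76) - 163) - 3*(-6)*(-64) = (80 - 163) + 18*(-64) = -83 - 1152 = -1235)
1/Q = 1/(-1235) = -1/1235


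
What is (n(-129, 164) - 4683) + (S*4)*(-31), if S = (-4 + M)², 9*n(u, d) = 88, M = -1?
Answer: -69959/9 ≈ -7773.2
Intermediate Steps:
n(u, d) = 88/9 (n(u, d) = (⅑)*88 = 88/9)
S = 25 (S = (-4 - 1)² = (-5)² = 25)
(n(-129, 164) - 4683) + (S*4)*(-31) = (88/9 - 4683) + (25*4)*(-31) = -42059/9 + 100*(-31) = -42059/9 - 3100 = -69959/9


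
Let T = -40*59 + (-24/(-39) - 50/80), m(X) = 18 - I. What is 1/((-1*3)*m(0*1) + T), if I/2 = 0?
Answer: -104/251057 ≈ -0.00041425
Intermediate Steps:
I = 0 (I = 2*0 = 0)
m(X) = 18 (m(X) = 18 - 1*0 = 18 + 0 = 18)
T = -245441/104 (T = -2360 + (-24*(-1/39) - 50*1/80) = -2360 + (8/13 - 5/8) = -2360 - 1/104 = -245441/104 ≈ -2360.0)
1/((-1*3)*m(0*1) + T) = 1/(-1*3*18 - 245441/104) = 1/(-3*18 - 245441/104) = 1/(-54 - 245441/104) = 1/(-251057/104) = -104/251057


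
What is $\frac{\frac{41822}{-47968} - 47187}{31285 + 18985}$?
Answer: $- \frac{1131753919}{1205675680} \approx -0.93869$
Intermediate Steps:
$\frac{\frac{41822}{-47968} - 47187}{31285 + 18985} = \frac{41822 \left(- \frac{1}{47968}\right) - 47187}{50270} = \left(- \frac{20911}{23984} - 47187\right) \frac{1}{50270} = \left(- \frac{1131753919}{23984}\right) \frac{1}{50270} = - \frac{1131753919}{1205675680}$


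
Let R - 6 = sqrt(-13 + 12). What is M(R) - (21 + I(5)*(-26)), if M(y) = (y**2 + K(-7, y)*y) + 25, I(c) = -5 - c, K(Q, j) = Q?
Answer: -263 + 5*I ≈ -263.0 + 5.0*I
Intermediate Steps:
R = 6 + I (R = 6 + sqrt(-13 + 12) = 6 + sqrt(-1) = 6 + I ≈ 6.0 + 1.0*I)
M(y) = 25 + y**2 - 7*y (M(y) = (y**2 - 7*y) + 25 = 25 + y**2 - 7*y)
M(R) - (21 + I(5)*(-26)) = (25 + (6 + I)**2 - 7*(6 + I)) - (21 + (-5 - 1*5)*(-26)) = (25 + (6 + I)**2 + (-42 - 7*I)) - (21 + (-5 - 5)*(-26)) = (-17 + (6 + I)**2 - 7*I) - (21 - 10*(-26)) = (-17 + (6 + I)**2 - 7*I) - (21 + 260) = (-17 + (6 + I)**2 - 7*I) - 1*281 = (-17 + (6 + I)**2 - 7*I) - 281 = -298 + (6 + I)**2 - 7*I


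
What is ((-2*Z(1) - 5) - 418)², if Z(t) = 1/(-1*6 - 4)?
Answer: 4468996/25 ≈ 1.7876e+5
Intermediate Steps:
Z(t) = -⅒ (Z(t) = 1/(-6 - 4) = 1/(-10) = -⅒)
((-2*Z(1) - 5) - 418)² = ((-2*(-⅒) - 5) - 418)² = ((⅕ - 5) - 418)² = (-24/5 - 418)² = (-2114/5)² = 4468996/25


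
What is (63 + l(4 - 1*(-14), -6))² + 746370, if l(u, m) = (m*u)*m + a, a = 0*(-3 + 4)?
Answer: 1251891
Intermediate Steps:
a = 0 (a = 0*1 = 0)
l(u, m) = u*m² (l(u, m) = (m*u)*m + 0 = u*m² + 0 = u*m²)
(63 + l(4 - 1*(-14), -6))² + 746370 = (63 + (4 - 1*(-14))*(-6)²)² + 746370 = (63 + (4 + 14)*36)² + 746370 = (63 + 18*36)² + 746370 = (63 + 648)² + 746370 = 711² + 746370 = 505521 + 746370 = 1251891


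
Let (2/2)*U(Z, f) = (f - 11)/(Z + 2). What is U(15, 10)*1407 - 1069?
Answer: -19580/17 ≈ -1151.8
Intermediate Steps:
U(Z, f) = (-11 + f)/(2 + Z) (U(Z, f) = (f - 11)/(Z + 2) = (-11 + f)/(2 + Z))
U(15, 10)*1407 - 1069 = ((-11 + 10)/(2 + 15))*1407 - 1069 = (-1/17)*1407 - 1069 = ((1/17)*(-1))*1407 - 1069 = -1/17*1407 - 1069 = -1407/17 - 1069 = -19580/17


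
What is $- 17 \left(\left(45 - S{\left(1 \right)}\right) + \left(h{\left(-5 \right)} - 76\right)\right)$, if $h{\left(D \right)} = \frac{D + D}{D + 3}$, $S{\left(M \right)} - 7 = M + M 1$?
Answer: $595$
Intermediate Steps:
$S{\left(M \right)} = 7 + 2 M$ ($S{\left(M \right)} = 7 + \left(M + M 1\right) = 7 + \left(M + M\right) = 7 + 2 M$)
$h{\left(D \right)} = \frac{2 D}{3 + D}$
$- 17 \left(\left(45 - S{\left(1 \right)}\right) + \left(h{\left(-5 \right)} - 76\right)\right) = - 17 \left(\left(45 - \left(7 + 2 \cdot 1\right)\right) - \left(76 + \frac{10}{3 - 5}\right)\right) = - 17 \left(\left(45 - \left(7 + 2\right)\right) - \left(76 + \frac{10}{-2}\right)\right) = - 17 \left(\left(45 - 9\right) - \left(76 + 10 \left(- \frac{1}{2}\right)\right)\right) = - 17 \left(\left(45 - 9\right) + \left(5 - 76\right)\right) = - 17 \left(36 - 71\right) = \left(-17\right) \left(-35\right) = 595$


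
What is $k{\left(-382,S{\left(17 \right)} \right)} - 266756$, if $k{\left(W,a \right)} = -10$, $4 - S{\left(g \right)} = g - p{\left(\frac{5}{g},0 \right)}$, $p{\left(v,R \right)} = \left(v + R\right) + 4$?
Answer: $-266766$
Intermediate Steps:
$p{\left(v,R \right)} = 4 + R + v$ ($p{\left(v,R \right)} = \left(R + v\right) + 4 = 4 + R + v$)
$S{\left(g \right)} = 8 - g + \frac{5}{g}$ ($S{\left(g \right)} = 4 - \left(g - \left(4 + 0 + \frac{5}{g}\right)\right) = 4 - \left(g - \left(4 + \frac{5}{g}\right)\right) = 4 - \left(-4 + g - \frac{5}{g}\right) = 4 + \left(4 - g + \frac{5}{g}\right) = 8 - g + \frac{5}{g}$)
$k{\left(-382,S{\left(17 \right)} \right)} - 266756 = -10 - 266756 = -266766$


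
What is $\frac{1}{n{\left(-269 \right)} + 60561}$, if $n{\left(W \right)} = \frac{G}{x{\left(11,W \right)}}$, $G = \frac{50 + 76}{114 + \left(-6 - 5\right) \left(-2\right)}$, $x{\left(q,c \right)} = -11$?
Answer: $\frac{748}{45299565} \approx 1.6512 \cdot 10^{-5}$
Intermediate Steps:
$G = \frac{63}{68}$ ($G = \frac{126}{114 - -22} = \frac{126}{114 + 22} = \frac{126}{136} = 126 \cdot \frac{1}{136} = \frac{63}{68} \approx 0.92647$)
$n{\left(W \right)} = - \frac{63}{748}$ ($n{\left(W \right)} = \frac{63}{68 \left(-11\right)} = \frac{63}{68} \left(- \frac{1}{11}\right) = - \frac{63}{748}$)
$\frac{1}{n{\left(-269 \right)} + 60561} = \frac{1}{- \frac{63}{748} + 60561} = \frac{1}{\frac{45299565}{748}} = \frac{748}{45299565}$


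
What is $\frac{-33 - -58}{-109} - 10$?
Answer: $- \frac{1115}{109} \approx -10.229$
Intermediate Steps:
$\frac{-33 - -58}{-109} - 10 = \left(-33 + 58\right) \left(- \frac{1}{109}\right) - 10 = 25 \left(- \frac{1}{109}\right) - 10 = - \frac{25}{109} - 10 = - \frac{1115}{109}$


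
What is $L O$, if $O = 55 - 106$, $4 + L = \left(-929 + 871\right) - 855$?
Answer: $46767$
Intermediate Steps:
$L = -917$ ($L = -4 + \left(\left(-929 + 871\right) - 855\right) = -4 - 913 = -917$)
$O = -51$ ($O = 55 - 106 = -51$)
$L O = \left(-917\right) \left(-51\right) = 46767$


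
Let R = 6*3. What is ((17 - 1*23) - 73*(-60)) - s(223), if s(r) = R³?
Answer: -1458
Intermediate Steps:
R = 18
s(r) = 5832 (s(r) = 18³ = 5832)
((17 - 1*23) - 73*(-60)) - s(223) = ((17 - 1*23) - 73*(-60)) - 1*5832 = ((17 - 23) + 4380) - 5832 = (-6 + 4380) - 5832 = 4374 - 5832 = -1458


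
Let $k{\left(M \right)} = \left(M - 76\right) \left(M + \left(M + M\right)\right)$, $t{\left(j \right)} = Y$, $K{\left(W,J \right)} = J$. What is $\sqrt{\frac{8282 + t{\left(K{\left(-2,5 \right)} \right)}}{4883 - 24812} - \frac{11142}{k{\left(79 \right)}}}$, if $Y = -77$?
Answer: $\frac{i \sqrt{4429338634903}}{524797} \approx 4.0103 i$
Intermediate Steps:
$t{\left(j \right)} = -77$
$k{\left(M \right)} = 3 M \left(-76 + M\right)$ ($k{\left(M \right)} = \left(-76 + M\right) \left(M + 2 M\right) = \left(-76 + M\right) 3 M = 3 M \left(-76 + M\right)$)
$\sqrt{\frac{8282 + t{\left(K{\left(-2,5 \right)} \right)}}{4883 - 24812} - \frac{11142}{k{\left(79 \right)}}} = \sqrt{\frac{8282 - 77}{4883 - 24812} - \frac{11142}{3 \cdot 79 \left(-76 + 79\right)}} = \sqrt{\frac{8205}{-19929} - \frac{11142}{3 \cdot 79 \cdot 3}} = \sqrt{8205 \left(- \frac{1}{19929}\right) - \frac{11142}{711}} = \sqrt{- \frac{2735}{6643} - \frac{1238}{79}} = \sqrt{- \frac{8440099}{524797}} = \frac{i \sqrt{4429338634903}}{524797}$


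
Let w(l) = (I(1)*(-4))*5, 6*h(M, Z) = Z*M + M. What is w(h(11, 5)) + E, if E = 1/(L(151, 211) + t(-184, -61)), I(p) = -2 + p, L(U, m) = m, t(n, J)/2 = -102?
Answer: 141/7 ≈ 20.143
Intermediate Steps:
t(n, J) = -204 (t(n, J) = 2*(-102) = -204)
h(M, Z) = M/6 + M*Z/6 (h(M, Z) = (Z*M + M)/6 = (M*Z + M)/6 = (M + M*Z)/6 = M/6 + M*Z/6)
E = ⅐ (E = 1/(211 - 204) = 1/7 = ⅐ ≈ 0.14286)
w(l) = 20 (w(l) = ((-2 + 1)*(-4))*5 = -1*(-4)*5 = 4*5 = 20)
w(h(11, 5)) + E = 20 + ⅐ = 141/7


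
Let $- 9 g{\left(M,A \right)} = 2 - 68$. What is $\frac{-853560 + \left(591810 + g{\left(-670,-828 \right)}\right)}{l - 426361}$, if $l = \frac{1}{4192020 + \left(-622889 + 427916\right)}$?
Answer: $\frac{523098870286}{852092477983} \approx 0.6139$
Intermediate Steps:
$g{\left(M,A \right)} = \frac{22}{3}$ ($g{\left(M,A \right)} = - \frac{2 - 68}{9} = \left(- \frac{1}{9}\right) \left(-66\right) = \frac{22}{3}$)
$l = \frac{1}{3997047}$ ($l = \frac{1}{4192020 - 194973} = \frac{1}{3997047} \approx 2.5018 \cdot 10^{-7}$)
$\frac{-853560 + \left(591810 + g{\left(-670,-828 \right)}\right)}{l - 426361} = \frac{-853560 + \left(591810 + \frac{22}{3}\right)}{\frac{1}{3997047} - 426361} = \frac{-853560 + \frac{1775452}{3}}{- \frac{1704184955966}{3997047}} = \left(- \frac{785228}{3}\right) \left(- \frac{3997047}{1704184955966}\right) = \frac{523098870286}{852092477983}$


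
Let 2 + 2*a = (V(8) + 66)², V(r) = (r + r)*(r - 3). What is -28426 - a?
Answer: -39083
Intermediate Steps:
V(r) = 2*r*(-3 + r) (V(r) = (2*r)*(-3 + r) = 2*r*(-3 + r))
a = 10657 (a = -1 + (2*8*(-3 + 8) + 66)²/2 = -1 + (2*8*5 + 66)²/2 = -1 + (80 + 66)²/2 = -1 + (½)*146² = -1 + (½)*21316 = -1 + 10658 = 10657)
-28426 - a = -28426 - 1*10657 = -28426 - 10657 = -39083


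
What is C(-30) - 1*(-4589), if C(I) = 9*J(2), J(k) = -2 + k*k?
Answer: 4607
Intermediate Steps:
J(k) = -2 + k²
C(I) = 18 (C(I) = 9*(-2 + 2²) = 9*(-2 + 4) = 9*2 = 18)
C(-30) - 1*(-4589) = 18 - 1*(-4589) = 18 + 4589 = 4607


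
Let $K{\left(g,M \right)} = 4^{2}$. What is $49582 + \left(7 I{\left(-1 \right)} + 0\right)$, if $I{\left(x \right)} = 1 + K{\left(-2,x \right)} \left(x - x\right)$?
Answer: $49589$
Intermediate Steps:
$K{\left(g,M \right)} = 16$
$I{\left(x \right)} = 1$ ($I{\left(x \right)} = 1 + 16 \left(x - x\right) = 1 + 16 \cdot 0 = 1 + 0 = 1$)
$49582 + \left(7 I{\left(-1 \right)} + 0\right) = 49582 + \left(7 \cdot 1 + 0\right) = 49582 + \left(7 + 0\right) = 49582 + 7 = 49589$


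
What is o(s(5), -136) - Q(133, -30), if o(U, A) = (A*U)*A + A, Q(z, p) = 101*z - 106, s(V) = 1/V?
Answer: -48819/5 ≈ -9763.8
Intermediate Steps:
Q(z, p) = -106 + 101*z
o(U, A) = A + U*A**2 (o(U, A) = U*A**2 + A = A + U*A**2)
o(s(5), -136) - Q(133, -30) = -136*(1 - 136/5) - (-106 + 101*133) = -136*(1 - 136*1/5) - (-106 + 13433) = -136*(1 - 136/5) - 1*13327 = -136*(-131/5) - 13327 = 17816/5 - 13327 = -48819/5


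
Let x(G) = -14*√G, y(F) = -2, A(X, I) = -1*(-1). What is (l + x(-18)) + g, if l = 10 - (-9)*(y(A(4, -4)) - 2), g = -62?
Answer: -88 - 42*I*√2 ≈ -88.0 - 59.397*I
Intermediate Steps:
A(X, I) = 1
l = -26 (l = 10 - (-9)*(-2 - 2) = 10 - (-9)*(-4) = 10 - 9*4 = 10 - 36 = -26)
(l + x(-18)) + g = (-26 - 42*I*√2) - 62 = -88 - 42*I*√2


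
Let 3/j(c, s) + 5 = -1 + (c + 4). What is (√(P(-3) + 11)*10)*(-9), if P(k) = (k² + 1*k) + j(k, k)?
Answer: -18*√410 ≈ -364.47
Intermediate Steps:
j(c, s) = 3/(-2 + c) (j(c, s) = 3/(-5 + (-1 + (c + 4))) = 3/(-5 + (-1 + (4 + c))) = 3/(-5 + (3 + c)) = 3/(-2 + c))
P(k) = k + k² + 3/(-2 + k) (P(k) = (k² + 1*k) + 3/(-2 + k) = (k² + k) + 3/(-2 + k) = (k + k²) + 3/(-2 + k) = k + k² + 3/(-2 + k))
(√(P(-3) + 11)*10)*(-9) = (√((3 - 3*(1 - 3)*(-2 - 3))/(-2 - 3) + 11)*10)*(-9) = (√((3 - 3*(-2)*(-5))/(-5) + 11)*10)*(-9) = (√(-(3 - 30)/5 + 11)*10)*(-9) = (√(-⅕*(-27) + 11)*10)*(-9) = (√(27/5 + 11)*10)*(-9) = (√(82/5)*10)*(-9) = ((√410/5)*10)*(-9) = (2*√410)*(-9) = -18*√410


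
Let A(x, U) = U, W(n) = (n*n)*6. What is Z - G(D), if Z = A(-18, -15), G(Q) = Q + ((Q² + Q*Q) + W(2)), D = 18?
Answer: -705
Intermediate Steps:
W(n) = 6*n² (W(n) = n²*6 = 6*n²)
G(Q) = 24 + Q + 2*Q² (G(Q) = Q + ((Q² + Q*Q) + 6*2²) = Q + ((Q² + Q²) + 6*4) = Q + (2*Q² + 24) = Q + (24 + 2*Q²) = 24 + Q + 2*Q²)
Z = -15
Z - G(D) = -15 - (24 + 18 + 2*18²) = -15 - (24 + 18 + 2*324) = -15 - (24 + 18 + 648) = -15 - 1*690 = -15 - 690 = -705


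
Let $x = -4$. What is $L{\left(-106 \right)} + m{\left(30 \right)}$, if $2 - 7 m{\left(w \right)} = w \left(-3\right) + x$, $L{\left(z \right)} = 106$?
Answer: $\frac{838}{7} \approx 119.71$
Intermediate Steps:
$m{\left(w \right)} = \frac{6}{7} + \frac{3 w}{7}$ ($m{\left(w \right)} = \frac{2}{7} - \frac{w \left(-3\right) - 4}{7} = \frac{2}{7} - \frac{- 3 w - 4}{7} = \frac{2}{7} - \frac{-4 - 3 w}{7} = \frac{2}{7} + \left(\frac{4}{7} + \frac{3 w}{7}\right) = \frac{6}{7} + \frac{3 w}{7}$)
$L{\left(-106 \right)} + m{\left(30 \right)} = 106 + \left(\frac{6}{7} + \frac{3}{7} \cdot 30\right) = 106 + \left(\frac{6}{7} + \frac{90}{7}\right) = 106 + \frac{96}{7} = \frac{838}{7}$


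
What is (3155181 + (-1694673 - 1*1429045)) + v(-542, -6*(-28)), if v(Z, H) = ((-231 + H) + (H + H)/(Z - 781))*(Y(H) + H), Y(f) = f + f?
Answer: -417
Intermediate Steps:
Y(f) = 2*f
v(Z, H) = 3*H*(-231 + H + 2*H/(-781 + Z)) (v(Z, H) = ((-231 + H) + (H + H)/(Z - 781))*(2*H + H) = ((-231 + H) + (2*H)/(-781 + Z))*(3*H) = ((-231 + H) + 2*H/(-781 + Z))*(3*H) = (-231 + H + 2*H/(-781 + Z))*(3*H) = 3*H*(-231 + H + 2*H/(-781 + Z)))
(3155181 + (-1694673 - 1*1429045)) + v(-542, -6*(-28)) = (3155181 + (-1694673 - 1*1429045)) + 3*(-6*(-28))*(180411 - (-4674)*(-28) - 231*(-542) - 6*(-28)*(-542))/(-781 - 542) = (3155181 + (-1694673 - 1429045)) + 3*168*(180411 - 779*168 + 125202 + 168*(-542))/(-1323) = (3155181 - 3123718) + 3*168*(-1/1323)*(180411 - 130872 + 125202 - 91056) = 31463 + 3*168*(-1/1323)*83685 = 31463 - 31880 = -417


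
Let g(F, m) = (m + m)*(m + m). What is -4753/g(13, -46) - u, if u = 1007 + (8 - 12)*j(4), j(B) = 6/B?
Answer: -8477217/8464 ≈ -1001.6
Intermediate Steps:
g(F, m) = 4*m² (g(F, m) = (2*m)*(2*m) = 4*m²)
u = 1001 (u = 1007 + (8 - 12)*(6/4) = 1007 - 24/4 = 1007 - 4*3/2 = 1007 - 6 = 1001)
-4753/g(13, -46) - u = -4753/(4*(-46)²) - 1*1001 = -4753/(4*2116) - 1001 = -4753/8464 - 1001 = -8477217/8464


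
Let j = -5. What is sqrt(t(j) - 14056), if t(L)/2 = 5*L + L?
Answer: 2*I*sqrt(3529) ≈ 118.81*I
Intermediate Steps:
t(L) = 12*L (t(L) = 2*(5*L + L) = 2*(6*L) = 12*L)
sqrt(t(j) - 14056) = sqrt(12*(-5) - 14056) = sqrt(-60 - 14056) = sqrt(-14116) = 2*I*sqrt(3529)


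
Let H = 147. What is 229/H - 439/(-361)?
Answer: 147202/53067 ≈ 2.7739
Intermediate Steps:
229/H - 439/(-361) = 229/147 - 439/(-361) = 229*(1/147) - 439*(-1/361) = 229/147 + 439/361 = 147202/53067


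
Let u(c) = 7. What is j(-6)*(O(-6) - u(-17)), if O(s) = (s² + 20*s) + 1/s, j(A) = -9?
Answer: 1641/2 ≈ 820.50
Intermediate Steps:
O(s) = 1/s + s² + 20*s
j(-6)*(O(-6) - u(-17)) = -9*((1 + (-6)²*(20 - 6))/(-6) - 1*7) = -9*(-(1 + 36*14)/6 - 7) = -9*(-(1 + 504)/6 - 7) = -9*(-⅙*505 - 7) = -9*(-505/6 - 7) = -9*(-547/6) = 1641/2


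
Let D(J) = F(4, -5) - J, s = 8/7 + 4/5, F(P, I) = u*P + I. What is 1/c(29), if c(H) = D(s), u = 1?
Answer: -35/103 ≈ -0.33981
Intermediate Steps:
F(P, I) = I + P (F(P, I) = 1*P + I = P + I = I + P)
s = 68/35 (s = 8*(1/7) + 4*(1/5) = 8/7 + 4/5 = 68/35 ≈ 1.9429)
D(J) = -1 - J (D(J) = (-5 + 4) - J = -1 - J)
c(H) = -103/35 (c(H) = -1 - 1*68/35 = -1 - 68/35 = -103/35)
1/c(29) = 1/(-103/35) = -35/103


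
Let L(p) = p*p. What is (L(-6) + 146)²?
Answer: 33124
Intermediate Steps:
L(p) = p²
(L(-6) + 146)² = ((-6)² + 146)² = (36 + 146)² = 182² = 33124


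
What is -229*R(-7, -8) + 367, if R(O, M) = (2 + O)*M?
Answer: -8793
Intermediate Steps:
R(O, M) = M*(2 + O)
-229*R(-7, -8) + 367 = -(-1832)*(2 - 7) + 367 = -(-1832)*(-5) + 367 = -229*40 + 367 = -9160 + 367 = -8793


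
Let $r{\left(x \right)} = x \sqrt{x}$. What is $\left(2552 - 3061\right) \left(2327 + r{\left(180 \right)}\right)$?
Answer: $-1184443 - 549720 \sqrt{5} \approx -2.4137 \cdot 10^{6}$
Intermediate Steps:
$r{\left(x \right)} = x^{\frac{3}{2}}$
$\left(2552 - 3061\right) \left(2327 + r{\left(180 \right)}\right) = \left(2552 - 3061\right) \left(2327 + 180^{\frac{3}{2}}\right) = - 509 \left(2327 + 1080 \sqrt{5}\right) = -1184443 - 549720 \sqrt{5}$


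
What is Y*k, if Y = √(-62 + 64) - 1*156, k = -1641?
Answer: 255996 - 1641*√2 ≈ 2.5368e+5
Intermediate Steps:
Y = -156 + √2 (Y = √2 - 156 = -156 + √2 ≈ -154.59)
Y*k = (-156 + √2)*(-1641) = 255996 - 1641*√2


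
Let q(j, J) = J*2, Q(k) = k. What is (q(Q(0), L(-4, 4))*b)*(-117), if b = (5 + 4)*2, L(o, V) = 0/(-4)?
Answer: 0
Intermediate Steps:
L(o, V) = 0 (L(o, V) = 0*(-¼) = 0)
b = 18 (b = 9*2 = 18)
q(j, J) = 2*J
(q(Q(0), L(-4, 4))*b)*(-117) = ((2*0)*18)*(-117) = (0*18)*(-117) = 0*(-117) = 0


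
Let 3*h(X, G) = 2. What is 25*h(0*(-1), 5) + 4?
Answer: 62/3 ≈ 20.667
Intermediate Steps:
h(X, G) = 2/3 (h(X, G) = (1/3)*2 = 2/3)
25*h(0*(-1), 5) + 4 = 25*(2/3) + 4 = 50/3 + 4 = 62/3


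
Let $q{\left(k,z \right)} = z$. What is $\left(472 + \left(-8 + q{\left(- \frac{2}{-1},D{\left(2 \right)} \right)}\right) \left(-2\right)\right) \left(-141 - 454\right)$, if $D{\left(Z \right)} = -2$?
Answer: $-292740$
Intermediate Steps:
$\left(472 + \left(-8 + q{\left(- \frac{2}{-1},D{\left(2 \right)} \right)}\right) \left(-2\right)\right) \left(-141 - 454\right) = \left(472 + \left(-8 - 2\right) \left(-2\right)\right) \left(-141 - 454\right) = \left(472 - -20\right) \left(-595\right) = \left(472 + 20\right) \left(-595\right) = 492 \left(-595\right) = -292740$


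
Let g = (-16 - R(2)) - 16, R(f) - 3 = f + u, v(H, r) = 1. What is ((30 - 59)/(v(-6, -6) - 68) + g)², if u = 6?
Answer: 8133904/4489 ≈ 1812.0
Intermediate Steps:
R(f) = 9 + f (R(f) = 3 + (f + 6) = 3 + (6 + f) = 9 + f)
g = -43 (g = (-16 - (9 + 2)) - 16 = (-16 - 1*11) - 16 = (-16 - 11) - 16 = -27 - 16 = -43)
((30 - 59)/(v(-6, -6) - 68) + g)² = ((30 - 59)/(1 - 68) - 43)² = (-29/(-67) - 43)² = (-29*(-1/67) - 43)² = (29/67 - 43)² = (-2852/67)² = 8133904/4489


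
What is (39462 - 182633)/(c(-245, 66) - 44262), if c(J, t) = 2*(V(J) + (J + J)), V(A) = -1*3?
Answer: 20453/6464 ≈ 3.1641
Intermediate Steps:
V(A) = -3
c(J, t) = -6 + 4*J (c(J, t) = 2*(-3 + (J + J)) = 2*(-3 + 2*J) = -6 + 4*J)
(39462 - 182633)/(c(-245, 66) - 44262) = (39462 - 182633)/((-6 + 4*(-245)) - 44262) = -143171/((-6 - 980) - 44262) = -143171/(-986 - 44262) = -143171/(-45248) = -143171*(-1/45248) = 20453/6464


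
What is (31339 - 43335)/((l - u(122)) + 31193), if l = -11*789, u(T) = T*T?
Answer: -5998/3815 ≈ -1.5722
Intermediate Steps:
u(T) = T²
l = -8679
(31339 - 43335)/((l - u(122)) + 31193) = (31339 - 43335)/((-8679 - 1*122²) + 31193) = -11996/((-8679 - 1*14884) + 31193) = -11996/((-8679 - 14884) + 31193) = -11996/(-23563 + 31193) = -11996/7630 = -11996*1/7630 = -5998/3815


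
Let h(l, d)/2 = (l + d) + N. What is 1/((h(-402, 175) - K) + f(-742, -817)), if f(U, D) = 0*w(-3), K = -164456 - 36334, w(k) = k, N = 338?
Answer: 1/201012 ≈ 4.9748e-6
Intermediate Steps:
h(l, d) = 676 + 2*d + 2*l (h(l, d) = 2*((l + d) + 338) = 2*((d + l) + 338) = 2*(338 + d + l) = 676 + 2*d + 2*l)
K = -200790
f(U, D) = 0 (f(U, D) = 0*(-3) = 0)
1/((h(-402, 175) - K) + f(-742, -817)) = 1/(((676 + 2*175 + 2*(-402)) - 1*(-200790)) + 0) = 1/(((676 + 350 - 804) + 200790) + 0) = 1/((222 + 200790) + 0) = 1/(201012 + 0) = 1/201012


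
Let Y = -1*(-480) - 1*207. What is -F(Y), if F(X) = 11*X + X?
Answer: -3276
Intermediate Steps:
Y = 273 (Y = 480 - 207 = 273)
F(X) = 12*X
-F(Y) = -12*273 = -1*3276 = -3276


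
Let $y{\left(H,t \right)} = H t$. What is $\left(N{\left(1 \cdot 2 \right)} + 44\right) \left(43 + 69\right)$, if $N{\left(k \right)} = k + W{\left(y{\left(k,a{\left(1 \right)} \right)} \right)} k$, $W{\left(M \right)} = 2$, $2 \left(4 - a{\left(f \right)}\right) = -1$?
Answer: $5600$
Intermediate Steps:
$a{\left(f \right)} = \frac{9}{2}$ ($a{\left(f \right)} = 4 - - \frac{1}{2} = 4 + \frac{1}{2} = \frac{9}{2}$)
$N{\left(k \right)} = 3 k$ ($N{\left(k \right)} = k + 2 k = 3 k$)
$\left(N{\left(1 \cdot 2 \right)} + 44\right) \left(43 + 69\right) = \left(3 \cdot 1 \cdot 2 + 44\right) \left(43 + 69\right) = \left(3 \cdot 2 + 44\right) 112 = \left(6 + 44\right) 112 = 50 \cdot 112 = 5600$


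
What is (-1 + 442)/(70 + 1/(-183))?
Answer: 80703/12809 ≈ 6.3005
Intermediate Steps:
(-1 + 442)/(70 + 1/(-183)) = 441/(70 - 1/183) = 441/(12809/183) = 441*(183/12809) = 80703/12809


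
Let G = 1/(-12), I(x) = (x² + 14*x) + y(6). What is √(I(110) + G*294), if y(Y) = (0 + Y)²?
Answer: √54606/2 ≈ 116.84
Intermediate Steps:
y(Y) = Y²
I(x) = 36 + x² + 14*x (I(x) = (x² + 14*x) + 6² = (x² + 14*x) + 36 = 36 + x² + 14*x)
G = -1/12 ≈ -0.083333
√(I(110) + G*294) = √((36 + 110² + 14*110) - 1/12*294) = √((36 + 12100 + 1540) - 49/2) = √(13676 - 49/2) = √(27303/2) = √54606/2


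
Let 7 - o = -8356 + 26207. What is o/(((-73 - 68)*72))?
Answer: 1487/846 ≈ 1.7577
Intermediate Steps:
o = -17844 (o = 7 - (-8356 + 26207) = 7 - 1*17851 = 7 - 17851 = -17844)
o/(((-73 - 68)*72)) = -17844*1/(72*(-73 - 68)) = -17844/((-141*72)) = -17844/(-10152) = -17844*(-1/10152) = 1487/846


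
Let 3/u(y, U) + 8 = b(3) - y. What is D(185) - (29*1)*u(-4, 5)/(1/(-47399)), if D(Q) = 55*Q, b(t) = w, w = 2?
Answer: -4103363/2 ≈ -2.0517e+6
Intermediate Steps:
b(t) = 2
u(y, U) = 3/(-6 - y) (u(y, U) = 3/(-8 + (2 - y)) = 3/(-6 - y))
D(185) - (29*1)*u(-4, 5)/(1/(-47399)) = 55*185 - (29*1)*(-3/(6 - 4))/(1/(-47399)) = 10175 - 29*(-3/2)/(-1/47399) = 10175 - 29*(-3*1/2)*(-47399) = 10175 - 29*(-3/2)*(-47399) = 10175 - (-87)*(-47399)/2 = 10175 - 1*4123713/2 = 10175 - 4123713/2 = -4103363/2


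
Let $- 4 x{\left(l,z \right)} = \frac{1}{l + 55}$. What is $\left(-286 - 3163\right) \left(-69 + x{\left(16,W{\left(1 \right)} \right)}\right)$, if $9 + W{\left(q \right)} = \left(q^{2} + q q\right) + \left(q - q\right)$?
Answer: $\frac{67590053}{284} \approx 2.3799 \cdot 10^{5}$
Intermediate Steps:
$W{\left(q \right)} = -9 + 2 q^{2}$ ($W{\left(q \right)} = -9 + \left(\left(q^{2} + q q\right) + \left(q - q\right)\right) = -9 + \left(\left(q^{2} + q^{2}\right) + 0\right) = -9 + \left(2 q^{2} + 0\right) = -9 + 2 q^{2}$)
$x{\left(l,z \right)} = - \frac{1}{4 \left(55 + l\right)}$ ($x{\left(l,z \right)} = - \frac{1}{4 \left(l + 55\right)} = - \frac{1}{4 \left(55 + l\right)}$)
$\left(-286 - 3163\right) \left(-69 + x{\left(16,W{\left(1 \right)} \right)}\right) = \left(-286 - 3163\right) \left(-69 - \frac{1}{220 + 4 \cdot 16}\right) = - 3449 \left(-69 - \frac{1}{220 + 64}\right) = - 3449 \left(-69 - \frac{1}{284}\right) = \left(-3449\right) \left(- \frac{19597}{284}\right) = \frac{67590053}{284}$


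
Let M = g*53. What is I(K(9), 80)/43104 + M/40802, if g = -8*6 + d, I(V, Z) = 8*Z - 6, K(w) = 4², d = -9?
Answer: -26087179/439682352 ≈ -0.059332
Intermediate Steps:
K(w) = 16
I(V, Z) = -6 + 8*Z
g = -57 (g = -8*6 - 9 = -48 - 9 = -57)
M = -3021 (M = -57*53 = -3021)
I(K(9), 80)/43104 + M/40802 = (-6 + 8*80)/43104 - 3021/40802 = (-6 + 640)*(1/43104) - 3021*1/40802 = 634*(1/43104) - 3021/40802 = 317/21552 - 3021/40802 = -26087179/439682352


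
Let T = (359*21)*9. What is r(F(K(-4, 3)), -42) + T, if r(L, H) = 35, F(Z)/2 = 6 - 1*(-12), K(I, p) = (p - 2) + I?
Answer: 67886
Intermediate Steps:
K(I, p) = -2 + I + p (K(I, p) = (-2 + p) + I = -2 + I + p)
F(Z) = 36 (F(Z) = 2*(6 - 1*(-12)) = 2*(6 + 12) = 2*18 = 36)
T = 67851 (T = 7539*9 = 67851)
r(F(K(-4, 3)), -42) + T = 35 + 67851 = 67886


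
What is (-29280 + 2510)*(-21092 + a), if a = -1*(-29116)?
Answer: -214802480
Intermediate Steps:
a = 29116
(-29280 + 2510)*(-21092 + a) = (-29280 + 2510)*(-21092 + 29116) = -26770*8024 = -214802480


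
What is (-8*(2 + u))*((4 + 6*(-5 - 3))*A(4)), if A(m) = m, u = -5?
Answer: -4224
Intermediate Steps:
(-8*(2 + u))*((4 + 6*(-5 - 3))*A(4)) = (-8*(2 - 5))*((4 + 6*(-5 - 3))*4) = (-8*(-3))*((4 + 6*(-8))*4) = 24*((4 - 48)*4) = 24*(-44*4) = 24*(-176) = -4224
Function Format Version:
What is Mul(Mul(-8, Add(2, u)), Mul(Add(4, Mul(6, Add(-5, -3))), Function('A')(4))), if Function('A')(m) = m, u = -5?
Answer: -4224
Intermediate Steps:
Mul(Mul(-8, Add(2, u)), Mul(Add(4, Mul(6, Add(-5, -3))), Function('A')(4))) = Mul(Mul(-8, Add(2, -5)), Mul(Add(4, Mul(6, Add(-5, -3))), 4)) = Mul(Mul(-8, -3), Mul(Add(4, Mul(6, -8)), 4)) = Mul(24, Mul(Add(4, -48), 4)) = Mul(24, Mul(-44, 4)) = Mul(24, -176) = -4224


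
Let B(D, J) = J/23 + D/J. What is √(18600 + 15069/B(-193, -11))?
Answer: 3*√40362388414/4318 ≈ 139.58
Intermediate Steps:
B(D, J) = J/23 + D/J (B(D, J) = J*(1/23) + D/J = J/23 + D/J)
√(18600 + 15069/B(-193, -11)) = √(18600 + 15069/((1/23)*(-11) - 193/(-11))) = √(18600 + 15069/(-11/23 - 193*(-1/11))) = √(18600 + 15069/(-11/23 + 193/11)) = √(18600 + 15069/(4318/253)) = √(18600 + 15069*(253/4318)) = √(18600 + 3812457/4318) = √(84127257/4318) = 3*√40362388414/4318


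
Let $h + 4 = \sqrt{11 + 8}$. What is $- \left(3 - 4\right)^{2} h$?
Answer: $4 - \sqrt{19} \approx -0.3589$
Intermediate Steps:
$h = -4 + \sqrt{19}$ ($h = -4 + \sqrt{11 + 8} = -4 + \sqrt{19} \approx 0.3589$)
$- \left(3 - 4\right)^{2} h = - \left(3 - 4\right)^{2} \left(-4 + \sqrt{19}\right) = - \left(-1\right)^{2} \left(-4 + \sqrt{19}\right) = \left(-1\right) 1 \left(-4 + \sqrt{19}\right) = - (-4 + \sqrt{19}) = 4 - \sqrt{19}$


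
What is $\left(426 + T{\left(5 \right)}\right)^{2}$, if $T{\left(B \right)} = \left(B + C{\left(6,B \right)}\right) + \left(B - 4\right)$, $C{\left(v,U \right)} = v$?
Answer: $191844$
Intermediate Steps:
$T{\left(B \right)} = 2 + 2 B$ ($T{\left(B \right)} = \left(B + 6\right) + \left(B - 4\right) = \left(6 + B\right) + \left(-4 + B\right) = 2 + 2 B$)
$\left(426 + T{\left(5 \right)}\right)^{2} = \left(426 + \left(2 + 2 \cdot 5\right)\right)^{2} = \left(426 + \left(2 + 10\right)\right)^{2} = \left(426 + 12\right)^{2} = 438^{2} = 191844$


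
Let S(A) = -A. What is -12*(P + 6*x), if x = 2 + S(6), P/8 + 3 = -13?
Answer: 1824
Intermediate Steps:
P = -128 (P = -24 + 8*(-13) = -24 - 104 = -128)
x = -4 (x = 2 - 1*6 = 2 - 6 = -4)
-12*(P + 6*x) = -12*(-128 + 6*(-4)) = -12*(-128 - 24) = -12*(-152) = 1824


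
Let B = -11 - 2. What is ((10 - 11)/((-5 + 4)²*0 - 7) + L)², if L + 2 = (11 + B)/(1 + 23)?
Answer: 26569/7056 ≈ 3.7654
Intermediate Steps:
B = -13
L = -25/12 (L = -2 + (11 - 13)/(1 + 23) = -2 - 2/24 = -2 - 2*1/24 = -2 - 1/12 = -25/12 ≈ -2.0833)
((10 - 11)/((-5 + 4)²*0 - 7) + L)² = ((10 - 11)/((-5 + 4)²*0 - 7) - 25/12)² = (-1/((-1)²*0 - 7) - 25/12)² = (-1/(1*0 - 7) - 25/12)² = (-1/(0 - 7) - 25/12)² = (-1/(-7) - 25/12)² = (-1*(-⅐) - 25/12)² = (⅐ - 25/12)² = (-163/84)² = 26569/7056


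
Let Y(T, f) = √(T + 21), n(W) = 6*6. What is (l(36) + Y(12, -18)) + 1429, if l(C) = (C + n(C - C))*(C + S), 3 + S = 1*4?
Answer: 4093 + √33 ≈ 4098.7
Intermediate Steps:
S = 1 (S = -3 + 1*4 = -3 + 4 = 1)
n(W) = 36
Y(T, f) = √(21 + T)
l(C) = (1 + C)*(36 + C) (l(C) = (C + 36)*(C + 1) = (36 + C)*(1 + C) = (1 + C)*(36 + C))
(l(36) + Y(12, -18)) + 1429 = ((36 + 36² + 37*36) + √(21 + 12)) + 1429 = ((36 + 1296 + 1332) + √33) + 1429 = (2664 + √33) + 1429 = 4093 + √33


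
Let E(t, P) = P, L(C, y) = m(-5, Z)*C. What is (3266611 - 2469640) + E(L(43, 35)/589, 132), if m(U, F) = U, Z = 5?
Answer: 797103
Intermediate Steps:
L(C, y) = -5*C
(3266611 - 2469640) + E(L(43, 35)/589, 132) = (3266611 - 2469640) + 132 = 796971 + 132 = 797103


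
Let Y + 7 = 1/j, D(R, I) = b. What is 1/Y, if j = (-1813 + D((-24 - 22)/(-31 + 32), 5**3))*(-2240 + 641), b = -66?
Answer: -3004521/21031646 ≈ -0.14286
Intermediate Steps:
D(R, I) = -66
j = 3004521 (j = (-1813 - 66)*(-2240 + 641) = -1879*(-1599) = 3004521)
Y = -21031646/3004521 (Y = -7 + 1/3004521 = -21031646/3004521 ≈ -7.0000)
1/Y = 1/(-21031646/3004521) = -3004521/21031646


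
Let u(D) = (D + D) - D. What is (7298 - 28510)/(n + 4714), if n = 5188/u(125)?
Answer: -1325750/297219 ≈ -4.4605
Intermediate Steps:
u(D) = D (u(D) = 2*D - D = D)
n = 5188/125 ≈ 41.504
(7298 - 28510)/(n + 4714) = (7298 - 28510)/(5188/125 + 4714) = -21212/594438/125 = -21212*125/594438 = -1325750/297219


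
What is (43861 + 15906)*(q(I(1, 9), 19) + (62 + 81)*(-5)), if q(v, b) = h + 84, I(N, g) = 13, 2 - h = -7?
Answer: -37175074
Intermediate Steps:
h = 9 (h = 2 - 1*(-7) = 2 + 7 = 9)
q(v, b) = 93 (q(v, b) = 9 + 84 = 93)
(43861 + 15906)*(q(I(1, 9), 19) + (62 + 81)*(-5)) = (43861 + 15906)*(93 + (62 + 81)*(-5)) = 59767*(93 + 143*(-5)) = 59767*(93 - 715) = 59767*(-622) = -37175074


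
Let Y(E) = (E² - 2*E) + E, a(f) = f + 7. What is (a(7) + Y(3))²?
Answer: 400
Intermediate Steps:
a(f) = 7 + f
Y(E) = E² - E
(a(7) + Y(3))² = ((7 + 7) + 3*(-1 + 3))² = (14 + 3*2)² = (14 + 6)² = 20² = 400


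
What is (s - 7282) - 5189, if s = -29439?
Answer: -41910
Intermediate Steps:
(s - 7282) - 5189 = (-29439 - 7282) - 5189 = -36721 - 5189 = -41910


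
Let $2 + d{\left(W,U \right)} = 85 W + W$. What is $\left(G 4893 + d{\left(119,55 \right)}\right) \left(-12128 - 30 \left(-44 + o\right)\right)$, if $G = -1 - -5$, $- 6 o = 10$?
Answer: $-320631432$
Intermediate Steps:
$o = - \frac{5}{3}$ ($o = \left(- \frac{1}{6}\right) 10 = - \frac{5}{3} \approx -1.6667$)
$G = 4$ ($G = -1 + 5 = 4$)
$d{\left(W,U \right)} = -2 + 86 W$ ($d{\left(W,U \right)} = -2 + \left(85 W + W\right) = -2 + 86 W$)
$\left(G 4893 + d{\left(119,55 \right)}\right) \left(-12128 - 30 \left(-44 + o\right)\right) = \left(4 \cdot 4893 + \left(-2 + 86 \cdot 119\right)\right) \left(-12128 - 30 \left(-44 - \frac{5}{3}\right)\right) = \left(19572 + \left(-2 + 10234\right)\right) \left(-12128 - -1370\right) = \left(19572 + 10232\right) \left(-12128 + 1370\right) = 29804 \left(-10758\right) = -320631432$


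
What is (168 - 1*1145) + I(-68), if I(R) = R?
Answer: -1045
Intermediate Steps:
(168 - 1*1145) + I(-68) = (168 - 1*1145) - 68 = (168 - 1145) - 68 = -977 - 68 = -1045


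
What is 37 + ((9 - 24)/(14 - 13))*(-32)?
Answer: 517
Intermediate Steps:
37 + ((9 - 24)/(14 - 13))*(-32) = 37 - 15/1*(-32) = 37 - 15*1*(-32) = 37 - 15*(-32) = 37 + 480 = 517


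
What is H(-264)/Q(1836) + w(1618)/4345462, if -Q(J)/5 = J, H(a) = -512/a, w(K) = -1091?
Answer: -13832207/29918505870 ≈ -0.00046233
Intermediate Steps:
Q(J) = -5*J
H(-264)/Q(1836) + w(1618)/4345462 = (-512/(-264))/((-5*1836)) - 1091/4345462 = -512*(-1/264)/(-9180) - 1091*1/4345462 = (64/33)*(-1/9180) - 1091/4345462 = -16/75735 - 1091/4345462 = -13832207/29918505870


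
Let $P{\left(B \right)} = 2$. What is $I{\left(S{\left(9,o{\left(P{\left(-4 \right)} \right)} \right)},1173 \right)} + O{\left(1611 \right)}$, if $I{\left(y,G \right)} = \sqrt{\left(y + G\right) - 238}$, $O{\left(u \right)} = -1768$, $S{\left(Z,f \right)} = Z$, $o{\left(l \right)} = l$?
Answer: $-1768 + 4 \sqrt{59} \approx -1737.3$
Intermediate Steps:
$I{\left(y,G \right)} = \sqrt{-238 + G + y}$ ($I{\left(y,G \right)} = \sqrt{\left(G + y\right) - 238} = \sqrt{-238 + G + y}$)
$I{\left(S{\left(9,o{\left(P{\left(-4 \right)} \right)} \right)},1173 \right)} + O{\left(1611 \right)} = \sqrt{-238 + 1173 + 9} - 1768 = \sqrt{944} - 1768 = 4 \sqrt{59} - 1768 = -1768 + 4 \sqrt{59}$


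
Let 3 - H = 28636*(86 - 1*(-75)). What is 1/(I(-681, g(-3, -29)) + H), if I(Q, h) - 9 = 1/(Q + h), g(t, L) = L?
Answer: -710/3273372641 ≈ -2.1690e-7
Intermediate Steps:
H = -4610393 (H = 3 - 28636*(86 - 1*(-75)) = 3 - 28636*(86 + 75) = 3 - 28636*161 = 3 - 1*4610396 = 3 - 4610396 = -4610393)
I(Q, h) = 9 + 1/(Q + h)
1/(I(-681, g(-3, -29)) + H) = 1/((1 + 9*(-681) + 9*(-29))/(-681 - 29) - 4610393) = 1/((1 - 6129 - 261)/(-710) - 4610393) = 1/(-1/710*(-6389) - 4610393) = 1/(6389/710 - 4610393) = 1/(-3273372641/710) = -710/3273372641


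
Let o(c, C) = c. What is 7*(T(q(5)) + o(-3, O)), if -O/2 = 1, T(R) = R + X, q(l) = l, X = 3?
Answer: 35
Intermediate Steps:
T(R) = 3 + R (T(R) = R + 3 = 3 + R)
O = -2 (O = -2*1 = -2)
7*(T(q(5)) + o(-3, O)) = 7*((3 + 5) - 3) = 7*(8 - 3) = 7*5 = 35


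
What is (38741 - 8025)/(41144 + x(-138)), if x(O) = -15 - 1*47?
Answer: 15358/20541 ≈ 0.74767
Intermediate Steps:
x(O) = -62 (x(O) = -15 - 47 = -62)
(38741 - 8025)/(41144 + x(-138)) = (38741 - 8025)/(41144 - 62) = 30716/41082 = 30716*(1/41082) = 15358/20541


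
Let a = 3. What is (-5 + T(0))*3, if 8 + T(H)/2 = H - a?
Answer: -81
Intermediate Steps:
T(H) = -22 + 2*H (T(H) = -16 + 2*(H - 1*3) = -16 + 2*(H - 3) = -16 + 2*(-3 + H) = -16 + (-6 + 2*H) = -22 + 2*H)
(-5 + T(0))*3 = (-5 + (-22 + 2*0))*3 = (-5 + (-22 + 0))*3 = (-5 - 22)*3 = -27*3 = -81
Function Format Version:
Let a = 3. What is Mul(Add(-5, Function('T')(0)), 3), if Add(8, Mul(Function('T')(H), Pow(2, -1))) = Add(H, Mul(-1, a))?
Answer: -81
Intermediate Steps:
Function('T')(H) = Add(-22, Mul(2, H)) (Function('T')(H) = Add(-16, Mul(2, Add(H, Mul(-1, 3)))) = Add(-16, Mul(2, Add(H, -3))) = Add(-16, Mul(2, Add(-3, H))) = Add(-16, Add(-6, Mul(2, H))) = Add(-22, Mul(2, H)))
Mul(Add(-5, Function('T')(0)), 3) = Mul(Add(-5, Add(-22, Mul(2, 0))), 3) = Mul(Add(-5, Add(-22, 0)), 3) = Mul(Add(-5, -22), 3) = Mul(-27, 3) = -81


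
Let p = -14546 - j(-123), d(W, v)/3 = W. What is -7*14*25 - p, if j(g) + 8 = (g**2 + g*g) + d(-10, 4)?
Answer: 42316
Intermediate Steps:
d(W, v) = 3*W
j(g) = -38 + 2*g**2 (j(g) = -8 + ((g**2 + g*g) + 3*(-10)) = -8 + ((g**2 + g**2) - 30) = -8 + (2*g**2 - 30) = -8 + (-30 + 2*g**2) = -38 + 2*g**2)
p = -44766 (p = -14546 - (-38 + 2*(-123)**2) = -14546 - (-38 + 2*15129) = -14546 - (-38 + 30258) = -14546 - 1*30220 = -14546 - 30220 = -44766)
-7*14*25 - p = -7*14*25 - 1*(-44766) = -98*25 + 44766 = -2450 + 44766 = 42316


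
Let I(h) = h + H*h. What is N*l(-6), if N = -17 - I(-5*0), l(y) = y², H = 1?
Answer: -612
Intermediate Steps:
I(h) = 2*h (I(h) = h + 1*h = h + h = 2*h)
N = -17 (N = -17 - 2*(-5*0) = -17 - 2*0 = -17 - 1*0 = -17 + 0 = -17)
N*l(-6) = -17*(-6)² = -17*36 = -612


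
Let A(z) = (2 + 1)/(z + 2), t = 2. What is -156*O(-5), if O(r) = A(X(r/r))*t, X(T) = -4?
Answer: 468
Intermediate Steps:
A(z) = 3/(2 + z)
O(r) = -3 (O(r) = (3/(2 - 4))*2 = (3/(-2))*2 = (3*(-½))*2 = -3/2*2 = -3)
-156*O(-5) = -156*(-3) = 468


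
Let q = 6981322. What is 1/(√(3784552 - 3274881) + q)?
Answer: 6981322/48738856358013 - √509671/48738856358013 ≈ 1.4322e-7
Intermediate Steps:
1/(√(3784552 - 3274881) + q) = 1/(√(3784552 - 3274881) + 6981322) = 1/(√509671 + 6981322) = 1/(6981322 + √509671)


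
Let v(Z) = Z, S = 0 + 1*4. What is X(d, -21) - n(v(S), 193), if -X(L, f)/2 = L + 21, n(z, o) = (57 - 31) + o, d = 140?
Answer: -541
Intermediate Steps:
S = 4 (S = 0 + 4 = 4)
n(z, o) = 26 + o
X(L, f) = -42 - 2*L (X(L, f) = -2*(L + 21) = -2*(21 + L) = -42 - 2*L)
X(d, -21) - n(v(S), 193) = (-42 - 2*140) - (26 + 193) = (-42 - 280) - 1*219 = -322 - 219 = -541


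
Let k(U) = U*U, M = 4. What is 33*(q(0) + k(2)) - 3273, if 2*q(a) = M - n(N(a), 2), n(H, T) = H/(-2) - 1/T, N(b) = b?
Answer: -12267/4 ≈ -3066.8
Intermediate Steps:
n(H, T) = -1/T - H/2 (n(H, T) = H*(-½) - 1/T = -H/2 - 1/T = -1/T - H/2)
k(U) = U²
q(a) = 9/4 + a/4 (q(a) = (4 - (-1/2 - a/2))/2 = (4 - (-1*½ - a/2))/2 = (4 - (-½ - a/2))/2 = (4 + (½ + a/2))/2 = (9/2 + a/2)/2 = 9/4 + a/4)
33*(q(0) + k(2)) - 3273 = 33*((9/4 + (¼)*0) + 2²) - 3273 = 33*((9/4 + 0) + 4) - 3273 = 33*(9/4 + 4) - 3273 = 33*(25/4) - 3273 = 825/4 - 3273 = -12267/4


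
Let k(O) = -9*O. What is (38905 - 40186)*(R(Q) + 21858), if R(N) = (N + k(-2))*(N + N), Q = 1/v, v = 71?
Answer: -141151770816/5041 ≈ -2.8001e+7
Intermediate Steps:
Q = 1/71 ≈ 0.014085
R(N) = 2*N*(18 + N) (R(N) = (N - 9*(-2))*(N + N) = (N + 18)*(2*N) = (18 + N)*(2*N) = 2*N*(18 + N))
(38905 - 40186)*(R(Q) + 21858) = (38905 - 40186)*(2*(1/71)*(18 + 1/71) + 21858) = -1281*(2*(1/71)*(1279/71) + 21858) = -1281*(2558/5041 + 21858) = -1281*110188736/5041 = -141151770816/5041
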